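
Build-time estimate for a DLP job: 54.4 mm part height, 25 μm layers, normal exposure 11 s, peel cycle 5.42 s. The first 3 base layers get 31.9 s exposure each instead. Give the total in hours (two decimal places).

9.94 hours

Layers = ⌈54.4/0.025⌉ = 2176.
Bottom layers: 3 × (31.9 + 5.42) → 111.96 s.
Normal layers: 2173 × (11 + 5.42) → 35680.66 s.
Total = 111.96 + 35680.66 = 35792.62 s = 9.94 hours.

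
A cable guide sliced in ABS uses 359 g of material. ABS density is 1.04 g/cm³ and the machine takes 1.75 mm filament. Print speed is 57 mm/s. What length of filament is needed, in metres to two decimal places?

Volume = 359 g / 1.04 g·cm⁻³ = 345.1923 cm³ = 345192.3 mm³.
A = π r² = π × 0.875² = 2.4053 mm².
L = V/A = 345192.3/2.4053 = 143513.2 mm → 143.51 m.

143.51 m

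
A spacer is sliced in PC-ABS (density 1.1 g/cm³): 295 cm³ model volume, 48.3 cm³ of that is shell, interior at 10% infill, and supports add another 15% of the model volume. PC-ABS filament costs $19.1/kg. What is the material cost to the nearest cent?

$2.46

Infill region = 295 − 48.3 = 246.7 cm³.
Infill deposited = 0.10 × 246.7 = 24.67 cm³.
Support = 0.15 × 295 = 44.25 cm³.
Deposited volume = 48.3 + 24.67 + 44.25 = 117.22 cm³.
Mass = 117.22 × 1.1, so 128.942 g.
Cost = 128.942 g / 1000 × $19.1/kg = $2.46.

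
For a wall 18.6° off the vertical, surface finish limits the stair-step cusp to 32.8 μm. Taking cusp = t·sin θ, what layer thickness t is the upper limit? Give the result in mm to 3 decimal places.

Layer height = cusp / sin(18.6°) = 0.0328 / 0.3190 = 0.103 mm.

0.103 mm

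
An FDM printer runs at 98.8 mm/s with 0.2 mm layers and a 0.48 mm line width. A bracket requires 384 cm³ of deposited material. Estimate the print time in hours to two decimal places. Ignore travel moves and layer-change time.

Line area: 0.2 × 0.48 → 0.096 mm².
Path length: 384000 mm³ / 0.096 mm² → 4000000 mm.
Time extruding: 4000000 / 98.8 → 40485.8 s.
In the requested units: 40485.8 s = 11.25 hours.

11.25 hours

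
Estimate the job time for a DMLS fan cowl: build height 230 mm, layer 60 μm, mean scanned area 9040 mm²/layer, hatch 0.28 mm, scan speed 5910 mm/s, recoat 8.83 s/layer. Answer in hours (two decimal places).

Layers = ⌈230/0.06⌉ = 3834.
Hatch length per layer = 9040 / 0.28 = 32285.7 mm.
Laser time per layer: 32285.7 / 5910 → 5.4629 s.
Layer cycle = 5.4629 + 8.83 = 14.2929 s.
Build time = 3834 × 14.2929 = 54798.9786 s = 15.22 hours.

15.22 hours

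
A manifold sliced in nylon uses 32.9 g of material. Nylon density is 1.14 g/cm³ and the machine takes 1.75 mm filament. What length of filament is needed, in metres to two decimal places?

Volume = 32.9 g / 1.14 g·cm⁻³ = 28.8596 cm³ = 28859.6 mm³.
A = π r² = π × 0.875² = 2.4053 mm².
L = V/A = 28859.6/2.4053 = 11998.34 mm → 12.00 m.

12.00 m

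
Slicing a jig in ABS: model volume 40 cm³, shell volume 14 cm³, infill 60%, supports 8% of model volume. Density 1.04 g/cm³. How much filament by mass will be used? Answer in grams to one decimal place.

Infill region = 40 − 14 = 26 cm³.
Infill volume = 0.60 × 26 = 15.6 cm³.
Support: 0.08 × 40 → 3.2 cm³.
Total printed volume = 14 + 15.6 + 3.2 = 32.8 cm³.
Mass: 32.8 × 1.04 → 34.112 g.

34.1 g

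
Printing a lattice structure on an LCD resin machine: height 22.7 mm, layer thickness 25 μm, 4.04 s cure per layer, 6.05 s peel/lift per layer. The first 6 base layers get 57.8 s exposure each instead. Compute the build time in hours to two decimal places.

Layer count = ceil(22.7 / 0.025) = 908.
Burn-in layers = 6 × (57.8 + 6.05), so 383.1 s.
Normal layers: 902 × (4.04 + 6.05) → 9101.18 s.
Total = 383.1 + 9101.18 = 9484.28 s = 2.63 hours.

2.63 hours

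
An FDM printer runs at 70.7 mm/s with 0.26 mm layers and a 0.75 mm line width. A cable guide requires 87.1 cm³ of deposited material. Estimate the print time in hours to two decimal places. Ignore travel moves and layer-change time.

1.75 hours

Extrusion cross-section = 0.26 × 0.75 = 0.195 mm².
Path length: 87100 mm³ / 0.195 mm² → 446666.7 mm.
Extrusion time = 446666.7 / 70.7, so 6317.8 s.
That's 6317.8 s → 1.75 hours.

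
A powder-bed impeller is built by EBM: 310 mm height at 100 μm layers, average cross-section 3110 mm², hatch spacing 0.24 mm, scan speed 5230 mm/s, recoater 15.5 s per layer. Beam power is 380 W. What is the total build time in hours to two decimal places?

Layers = ⌈310/0.1⌉ = 3100.
Scan path per layer = 3110 / 0.24, so 12958.3 mm.
Scan time per layer = 12958.3 / 5230 = 2.4777 s.
Layer cycle = 2.4777 + 15.5, so 17.9777 s.
3100 layers × 17.9777 s/layer = 55730.87 s, i.e. 15.48 hours.

15.48 hours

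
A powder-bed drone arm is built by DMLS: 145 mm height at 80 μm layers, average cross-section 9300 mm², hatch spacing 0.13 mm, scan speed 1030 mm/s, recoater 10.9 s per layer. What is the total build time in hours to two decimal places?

40.47 hours

Layer count = ceil(145 / 0.08) = 1813.
Per-layer scan distance = 9300 / 0.13, so 71538.5 mm.
Laser time per layer = 71538.5 / 1030, so 69.4549 s.
Per-layer time: 69.4549 + 10.9 → 80.3549 s.
Total: 1813 × 80.3549 s = 145683.4337 s → 40.47 hours.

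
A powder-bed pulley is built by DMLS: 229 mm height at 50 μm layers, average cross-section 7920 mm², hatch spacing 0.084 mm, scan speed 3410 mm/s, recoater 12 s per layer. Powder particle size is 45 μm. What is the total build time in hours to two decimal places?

Layers = ⌈229/0.05⌉ = 4580.
Scan path per layer: 7920 / 0.084 → 94285.7 mm.
Laser time per layer = 94285.7 / 3410 = 27.6498 s.
Per-layer time = 27.6498 + 12, so 39.6498 s.
4580 layers × 39.6498 s/layer = 181596.084 s, i.e. 50.44 hours.

50.44 hours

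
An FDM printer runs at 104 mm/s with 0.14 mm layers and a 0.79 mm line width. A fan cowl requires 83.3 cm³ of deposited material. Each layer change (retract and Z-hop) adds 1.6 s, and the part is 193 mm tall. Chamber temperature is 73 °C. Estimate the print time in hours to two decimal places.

Bead cross-section: 0.14 × 0.79 → 0.1106 mm².
Toolpath length = 83.3 cm³ / 0.1106 mm² = 83300 / 0.1106 = 753164.6 mm.
Print-move time: 753164.6 / 104 → 7242 s.
Number of layers: 193 / 0.14 → 1379 (rounded up).
Non-print overhead = 1379 × 1.6 = 2206.4 s.
Total = 7242 + 2206.4 = 9448.4 s = 2.62 hours.

2.62 hours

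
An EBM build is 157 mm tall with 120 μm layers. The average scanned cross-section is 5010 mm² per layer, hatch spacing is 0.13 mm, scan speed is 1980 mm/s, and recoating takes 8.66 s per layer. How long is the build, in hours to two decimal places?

Layers = ⌈157/0.12⌉ = 1309.
Scan path per layer = 5010 / 0.13 = 38538.5 mm.
Scan time per layer = 38538.5 / 1980, so 19.4639 s.
Per-layer time: 19.4639 + 8.66 → 28.1239 s.
Total: 1309 × 28.1239 s = 36814.1851 s → 10.23 hours.

10.23 hours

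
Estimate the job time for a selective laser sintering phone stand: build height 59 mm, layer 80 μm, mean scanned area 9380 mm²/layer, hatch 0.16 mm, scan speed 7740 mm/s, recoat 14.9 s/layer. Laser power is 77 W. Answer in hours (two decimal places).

Number of layers: 59 / 0.08 → 738 (rounded up).
Scan path per layer: 9380 / 0.16 → 58625 mm.
Per-layer scan time: 58625 / 7740 → 7.5743 s.
Layer cycle = 7.5743 + 14.9, so 22.4743 s.
738 layers × 22.4743 s/layer = 16586.0334 s, i.e. 4.61 hours.

4.61 hours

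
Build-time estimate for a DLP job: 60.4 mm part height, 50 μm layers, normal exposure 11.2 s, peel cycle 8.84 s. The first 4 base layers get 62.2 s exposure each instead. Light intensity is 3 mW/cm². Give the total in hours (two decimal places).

6.78 hours

Number of layers: 60.4 / 0.05 → 1208 (rounded up).
Burn-in layers = 4 × (62.2 + 8.84) = 284.16 s.
Normal layers = 1204 × (11.2 + 8.84) = 24128.16 s.
Sum: 284.16 + 24128.16 = 24412.32 s → 6.78 hours.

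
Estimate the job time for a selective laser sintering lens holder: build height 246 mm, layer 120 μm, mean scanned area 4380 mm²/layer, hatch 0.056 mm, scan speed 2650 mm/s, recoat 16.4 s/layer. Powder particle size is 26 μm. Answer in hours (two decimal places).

Number of layers: 246 / 0.12 → 2050 (rounded up).
Scan path per layer = 4380 / 0.056 = 78214.3 mm.
Scan time per layer: 78214.3 / 2650 → 29.5148 s.
Per-layer time = 29.5148 + 16.4 = 45.9148 s.
Build time = 2050 × 45.9148 = 94125.34 s = 26.15 hours.

26.15 hours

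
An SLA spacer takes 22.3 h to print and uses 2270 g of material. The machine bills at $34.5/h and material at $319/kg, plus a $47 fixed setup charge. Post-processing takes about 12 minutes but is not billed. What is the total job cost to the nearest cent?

$1540.48

Machine-time cost = 34.5 × 22.3, so $769.35.
Material cost = 319 × 2270/1000 = $724.13.
Total = 769.35 + 724.13 + 47 = $1540.48.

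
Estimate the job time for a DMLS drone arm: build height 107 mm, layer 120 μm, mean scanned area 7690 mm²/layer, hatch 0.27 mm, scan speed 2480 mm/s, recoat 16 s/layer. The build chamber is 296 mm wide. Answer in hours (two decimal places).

6.81 hours

Layer count = ceil(107 / 0.12) = 892.
Per-layer scan distance = 7690 / 0.27, so 28481.5 mm.
Scan time per layer: 28481.5 / 2480 → 11.4845 s.
Time per layer: 11.4845 + 16 → 27.4845 s.
892 layers × 27.4845 s/layer = 24516.174 s, i.e. 6.81 hours.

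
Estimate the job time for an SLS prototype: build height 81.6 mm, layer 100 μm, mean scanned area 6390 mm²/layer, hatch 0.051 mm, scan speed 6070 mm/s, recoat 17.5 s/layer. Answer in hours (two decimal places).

Number of layers: 81.6 / 0.1 → 816 (rounded up).
Hatch length per layer = 6390 / 0.051 = 125294.1 mm.
Laser time per layer = 125294.1 / 6070, so 20.6415 s.
Layer cycle = 20.6415 + 17.5, so 38.1415 s.
Total: 816 × 38.1415 s = 31123.464 s → 8.65 hours.

8.65 hours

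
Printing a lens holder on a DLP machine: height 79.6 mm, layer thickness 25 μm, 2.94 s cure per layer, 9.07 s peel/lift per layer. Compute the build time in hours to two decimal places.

10.62 hours

Layer count = ceil(79.6 / 0.025) = 3184.
Cycle time: 2.94 + 9.07 → 12.01 s.
Total = 3184 × 12.01 = 38239.84 s = 10.62 hours.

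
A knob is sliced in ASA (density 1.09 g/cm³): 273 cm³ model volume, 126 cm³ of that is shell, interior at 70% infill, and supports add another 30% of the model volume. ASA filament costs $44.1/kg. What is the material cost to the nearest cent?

Infill region: 273 − 126 → 147 cm³.
Infill volume: 0.70 × 147 → 102.9 cm³.
Support: 0.30 × 273 → 81.9 cm³.
Deposited volume = 126 + 102.9 + 81.9 = 310.8 cm³.
Mass: 310.8 × 1.09 → 338.772 g.
At $44.1/kg: 338.772/1000 × 44.1 = $14.94.

$14.94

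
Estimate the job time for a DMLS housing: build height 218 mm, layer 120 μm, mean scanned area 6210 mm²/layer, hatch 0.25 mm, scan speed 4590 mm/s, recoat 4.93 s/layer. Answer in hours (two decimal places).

5.22 hours

Layers = ⌈218/0.12⌉ = 1817.
Scan path per layer = 6210 / 0.25, so 24840 mm.
Scan time per layer = 24840 / 4590 = 5.4118 s.
Per-layer time = 5.4118 + 4.93, so 10.3418 s.
1817 layers × 10.3418 s/layer = 18791.0506 s, i.e. 5.22 hours.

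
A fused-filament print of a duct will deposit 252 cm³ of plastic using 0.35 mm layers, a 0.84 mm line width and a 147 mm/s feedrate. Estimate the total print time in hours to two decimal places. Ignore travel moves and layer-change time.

Extrusion cross-section = 0.35 × 0.84 = 0.294 mm².
Path length: 252000 mm³ / 0.294 mm² → 857142.9 mm.
Extrusion time: 857142.9 / 147 → 5830.9 s.
In the requested units: 5830.9 s = 1.62 hours.

1.62 hours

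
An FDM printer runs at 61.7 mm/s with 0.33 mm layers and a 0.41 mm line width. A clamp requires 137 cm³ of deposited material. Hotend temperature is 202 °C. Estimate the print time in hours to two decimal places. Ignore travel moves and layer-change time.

4.56 hours

Line area = 0.33 × 0.41 = 0.1353 mm².
Path length: 137000 mm³ / 0.1353 mm² → 1012564.7 mm.
Print-move time = 1012564.7 / 61.7 = 16411.1 s.
Converting: 16411.1 s = 4.56 hours.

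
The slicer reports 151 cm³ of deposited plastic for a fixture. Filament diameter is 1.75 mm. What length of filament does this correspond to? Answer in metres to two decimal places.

62.78 m

Filament cross-section = π × (1.75/2)² = 2.4053 mm².
L = 151000 mm³ / 2.4053 mm² = 62778.03 mm, i.e. 62.78 m.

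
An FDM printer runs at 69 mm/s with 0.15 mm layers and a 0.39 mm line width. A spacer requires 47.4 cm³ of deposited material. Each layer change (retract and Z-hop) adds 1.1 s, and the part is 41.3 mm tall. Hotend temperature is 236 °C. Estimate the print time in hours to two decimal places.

Extrusion cross-section: 0.15 × 0.39 → 0.0585 mm².
Toolpath length = 47.4 cm³ / 0.0585 mm² = 47400 / 0.0585 = 810256.4 mm.
Print-move time: 810256.4 / 69 → 11742.8 s.
Layers = ⌈41.3/0.15⌉ = 276.
Non-print overhead: 276 × 1.1 → 303.6 s.
Altogether 11742.8 + 303.6 = 12046.4 s, i.e. 3.35 hours.

3.35 hours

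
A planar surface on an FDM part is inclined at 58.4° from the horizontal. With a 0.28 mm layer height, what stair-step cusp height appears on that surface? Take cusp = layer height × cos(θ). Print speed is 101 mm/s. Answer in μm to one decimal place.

146.7 μm

Cusp = layer height × cos(58.4°) = 0.28 × 0.5240 = 0.14672 mm = 146.7 μm.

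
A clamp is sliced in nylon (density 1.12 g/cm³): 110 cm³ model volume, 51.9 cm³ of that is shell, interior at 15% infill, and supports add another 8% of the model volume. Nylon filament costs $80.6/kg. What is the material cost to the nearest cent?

Infill region: 110 − 51.9 → 58.1 cm³.
Infill deposited = 0.15 × 58.1, so 8.715 cm³.
Support: 0.08 × 110 → 8.8 cm³.
Deposited volume = 51.9 + 8.715 + 8.8 = 69.415 cm³.
Mass = 69.415 × 1.12, so 77.7448 g.
At $80.6/kg: 77.7448/1000 × 80.6 = $6.27.

$6.27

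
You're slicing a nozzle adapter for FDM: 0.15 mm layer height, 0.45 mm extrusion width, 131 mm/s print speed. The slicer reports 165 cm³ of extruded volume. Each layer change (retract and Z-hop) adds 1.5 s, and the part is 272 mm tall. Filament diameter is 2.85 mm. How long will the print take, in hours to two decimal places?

Extrusion cross-section: 0.15 × 0.45 → 0.0675 mm².
Path length: 165000 mm³ / 0.0675 mm² → 2444444.4 mm.
Print-move time: 2444444.4 / 131 → 18659.9 s.
Layer count = ceil(272 / 0.15) = 1814.
Z-hop total = 1814 × 1.5, so 2721 s.
Altogether 18659.9 + 2721 = 21380.9 s, i.e. 5.94 hours.

5.94 hours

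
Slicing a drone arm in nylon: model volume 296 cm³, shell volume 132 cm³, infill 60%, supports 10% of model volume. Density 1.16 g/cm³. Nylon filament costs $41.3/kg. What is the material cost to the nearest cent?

Infill region = 296 − 132, so 164 cm³.
Deposited infill = 0.60 × 164 = 98.4 cm³.
Support: 0.10 × 296 → 29.6 cm³.
Total extruded: 132 + 98.4 + 29.6 → 260 cm³.
Mass: 260 × 1.16 → 301.6 g.
Cost = 301.6 g / 1000 × $41.3/kg = $12.46.

$12.46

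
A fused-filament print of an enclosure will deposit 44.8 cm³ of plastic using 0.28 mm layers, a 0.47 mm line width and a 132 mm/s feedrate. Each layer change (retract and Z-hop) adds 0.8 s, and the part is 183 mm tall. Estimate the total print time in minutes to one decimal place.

Line area: 0.28 × 0.47 → 0.1316 mm².
Toolpath length = 44.8 cm³ / 0.1316 mm² = 44800 / 0.1316 = 340425.5 mm.
Extrusion time: 340425.5 / 132 → 2579 s.
Layer count = ceil(183 / 0.28) = 654.
Non-print overhead = 654 × 0.8, so 523.2 s.
Total = 2579 + 523.2 = 3102.2 s = 51.7 minutes.

51.7 minutes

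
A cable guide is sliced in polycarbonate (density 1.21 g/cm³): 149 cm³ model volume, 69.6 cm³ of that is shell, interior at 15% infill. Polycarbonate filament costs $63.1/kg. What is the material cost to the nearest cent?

Infill region = 149 − 69.6 = 79.4 cm³.
Deposited infill: 0.15 × 79.4 → 11.91 cm³.
Deposited volume = 69.6 + 11.91, so 81.51 cm³.
Mass: 81.51 × 1.21 → 98.6271 g.
Cost = 98.6271 g / 1000 × $63.1/kg = $6.22.

$6.22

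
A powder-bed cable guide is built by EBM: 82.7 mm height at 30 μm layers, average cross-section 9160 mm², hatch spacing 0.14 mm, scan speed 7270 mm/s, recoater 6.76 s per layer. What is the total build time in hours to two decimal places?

12.07 hours

Number of layers: 82.7 / 0.03 → 2757 (rounded up).
Scan path per layer = 9160 / 0.14, so 65428.6 mm.
Beam time per layer = 65428.6 / 7270 = 8.9998 s.
Time per layer = 8.9998 + 6.76, so 15.7598 s.
Total: 2757 × 15.7598 s = 43449.7686 s → 12.07 hours.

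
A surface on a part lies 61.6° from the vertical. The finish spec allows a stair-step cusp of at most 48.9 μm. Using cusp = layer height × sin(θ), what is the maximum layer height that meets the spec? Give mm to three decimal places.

Layer height = cusp / sin(61.6°) = 0.0489 / 0.8796 = 0.056 mm.

0.056 mm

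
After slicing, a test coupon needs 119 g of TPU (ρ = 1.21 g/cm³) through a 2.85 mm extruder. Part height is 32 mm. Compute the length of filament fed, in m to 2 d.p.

Extruded volume: 119/1.21 = 98.3471 cm³ (98347.1 mm³).
Cross-section of 2.85 mm filament: π·(2.85/2)² = 6.3794 mm².
Length = 98347.1 / 6.3794 = 15416.36 mm = 15.42 m.

15.42 m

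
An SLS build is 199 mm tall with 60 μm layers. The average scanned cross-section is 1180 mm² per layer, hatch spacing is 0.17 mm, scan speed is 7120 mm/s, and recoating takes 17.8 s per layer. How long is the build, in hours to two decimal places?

Number of layers: 199 / 0.06 → 3317 (rounded up).
Per-layer scan distance: 1180 / 0.17 → 6941.2 mm.
Scan time per layer = 6941.2 / 7120, so 0.9749 s.
Layer cycle = 0.9749 + 17.8, so 18.7749 s.
3317 layers × 18.7749 s/layer = 62276.3433 s, i.e. 17.30 hours.

17.30 hours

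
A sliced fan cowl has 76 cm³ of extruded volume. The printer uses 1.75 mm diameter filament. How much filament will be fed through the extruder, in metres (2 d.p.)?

A = π r² = π × 0.875² = 2.4053 mm².
Length = 76 cm³ / 2.4053 mm² = 76000 / 2.4053 = 31596.89 mm = 31.60 m.

31.60 m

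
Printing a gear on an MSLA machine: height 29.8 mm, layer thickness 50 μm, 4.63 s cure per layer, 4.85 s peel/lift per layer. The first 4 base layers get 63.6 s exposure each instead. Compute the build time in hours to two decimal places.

1.63 hours

Layer count = ceil(29.8 / 0.05) = 596.
Burn-in layers: 4 × (63.6 + 4.85) → 273.8 s.
Normal layers = 592 × (4.63 + 4.85) = 5612.16 s.
Total = 273.8 + 5612.16 = 5885.96 s = 1.63 hours.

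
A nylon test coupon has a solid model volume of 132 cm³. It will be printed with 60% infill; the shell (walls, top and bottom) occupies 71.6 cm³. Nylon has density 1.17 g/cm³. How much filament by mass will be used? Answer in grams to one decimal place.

126.2 g

Interior volume = 132 − 71.6 = 60.4 cm³.
Infill deposited = 0.60 × 60.4 = 36.24 cm³.
Total extruded = 71.6 + 36.24, so 107.84 cm³.
Mass = 107.84 × 1.17, so 126.1728 g.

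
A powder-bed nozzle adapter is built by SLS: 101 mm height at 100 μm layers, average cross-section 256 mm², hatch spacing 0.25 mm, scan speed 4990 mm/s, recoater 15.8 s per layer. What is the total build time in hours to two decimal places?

4.49 hours

Layers = ⌈101/0.1⌉ = 1010.
Scan path per layer: 256 / 0.25 → 1024 mm.
Laser time per layer: 1024 / 4990 → 0.2052 s.
Time per layer = 0.2052 + 15.8 = 16.0052 s.
1010 layers × 16.0052 s/layer = 16165.252 s, i.e. 4.49 hours.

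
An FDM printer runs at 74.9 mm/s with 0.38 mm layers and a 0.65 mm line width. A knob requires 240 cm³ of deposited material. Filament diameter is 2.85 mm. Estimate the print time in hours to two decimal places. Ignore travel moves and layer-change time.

Line area = 0.38 × 0.65 = 0.247 mm².
Total extruded path = 240000/0.247 = 971659.9 mm.
Time extruding = 971659.9 / 74.9 = 12972.8 s.
Converting: 12972.8 s = 3.60 hours.

3.60 hours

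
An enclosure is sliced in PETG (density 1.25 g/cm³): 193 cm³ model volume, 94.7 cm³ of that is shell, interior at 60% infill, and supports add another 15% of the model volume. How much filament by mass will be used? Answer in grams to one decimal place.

228.3 g

Interior volume: 193 − 94.7 → 98.3 cm³.
Deposited infill = 0.60 × 98.3 = 58.98 cm³.
Support = 0.15 × 193 = 28.95 cm³.
Total extruded = 94.7 + 58.98 + 28.95, so 182.63 cm³.
Mass = 182.63 × 1.25, so 228.2875 g.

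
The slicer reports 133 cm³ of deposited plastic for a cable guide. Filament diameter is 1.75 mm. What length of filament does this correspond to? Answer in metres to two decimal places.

A = π r² = π × 0.875² = 2.4053 mm².
L = 133000 mm³ / 2.4053 mm² = 55294.56 mm, i.e. 55.29 m.

55.29 m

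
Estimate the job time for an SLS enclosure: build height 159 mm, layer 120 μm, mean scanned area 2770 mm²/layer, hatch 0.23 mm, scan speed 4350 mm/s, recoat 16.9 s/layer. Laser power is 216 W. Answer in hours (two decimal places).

Layer count = ceil(159 / 0.12) = 1325.
Scan path per layer = 2770 / 0.23, so 12043.5 mm.
Per-layer scan time = 12043.5 / 4350 = 2.7686 s.
Time per layer = 2.7686 + 16.9 = 19.6686 s.
1325 layers × 19.6686 s/layer = 26060.895 s, i.e. 7.24 hours.

7.24 hours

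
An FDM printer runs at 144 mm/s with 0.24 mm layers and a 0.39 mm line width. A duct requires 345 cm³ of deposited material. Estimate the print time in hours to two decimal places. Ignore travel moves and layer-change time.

Bead cross-section: 0.24 × 0.39 → 0.0936 mm².
Toolpath length = 345 cm³ / 0.0936 mm² = 345000 / 0.0936 = 3685897.4 mm.
Print-move time = 3685897.4 / 144, so 25596.5 s.
Converting: 25596.5 s = 7.11 hours.

7.11 hours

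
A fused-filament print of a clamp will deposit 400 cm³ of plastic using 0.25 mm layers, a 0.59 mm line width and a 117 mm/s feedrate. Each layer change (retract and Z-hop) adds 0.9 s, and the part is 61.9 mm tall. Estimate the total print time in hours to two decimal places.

6.50 hours

Line area = 0.25 × 0.59 = 0.1475 mm².
Path length: 400000 mm³ / 0.1475 mm² → 2711864.4 mm.
Extrusion time = 2711864.4 / 117 = 23178.3 s.
Layer count = ceil(61.9 / 0.25) = 248.
Z-hop total = 248 × 0.9 = 223.2 s.
Altogether 23178.3 + 223.2 = 23401.5 s, i.e. 6.50 hours.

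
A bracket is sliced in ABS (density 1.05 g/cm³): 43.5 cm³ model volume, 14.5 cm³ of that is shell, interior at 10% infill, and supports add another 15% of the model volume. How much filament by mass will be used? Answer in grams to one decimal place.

25.1 g

Infill region: 43.5 − 14.5 → 29 cm³.
Infill volume = 0.10 × 29 = 2.9 cm³.
Support = 0.15 × 43.5 = 6.525 cm³.
Total extruded = 14.5 + 2.9 + 6.525, so 23.925 cm³.
Mass = 23.925 × 1.05 = 25.12125 g.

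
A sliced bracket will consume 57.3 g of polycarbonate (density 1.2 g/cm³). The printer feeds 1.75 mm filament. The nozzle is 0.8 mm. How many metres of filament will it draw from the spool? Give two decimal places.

Volume = 57.3 g / 1.2 g·cm⁻³ = 47.75 cm³ = 47750 mm³.
Cross-section of 1.75 mm filament: π·(1.75/2)² = 2.4053 mm².
Length = 47750 / 2.4053 = 19851.99 mm = 19.85 m.

19.85 m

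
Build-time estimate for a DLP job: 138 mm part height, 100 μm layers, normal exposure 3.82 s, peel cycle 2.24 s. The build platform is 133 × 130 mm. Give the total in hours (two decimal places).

2.32 hours

Layer count = ceil(138 / 0.1) = 1380.
Cycle time = 3.82 + 2.24, so 6.06 s.
Build time: 1380 × 6.06 s = 8362.8 s, i.e. 2.32 hours.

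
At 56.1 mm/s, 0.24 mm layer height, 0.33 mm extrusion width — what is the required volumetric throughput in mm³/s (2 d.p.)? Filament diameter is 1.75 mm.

Extrusion cross-section = 0.24 × 0.33 = 0.0792 mm².
Q = v·A = 56.1 × 0.0792 = 4.44 mm³/s.

4.44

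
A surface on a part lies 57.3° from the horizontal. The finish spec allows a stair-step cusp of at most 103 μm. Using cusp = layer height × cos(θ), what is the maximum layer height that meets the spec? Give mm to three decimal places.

Layer height = cusp / cos(57.3°) = 0.103 / 0.5402 = 0.191 mm.

0.191 mm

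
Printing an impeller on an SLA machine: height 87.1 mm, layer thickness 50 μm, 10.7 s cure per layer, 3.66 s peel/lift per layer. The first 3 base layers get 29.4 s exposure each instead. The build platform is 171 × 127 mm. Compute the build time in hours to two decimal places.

Layers = ⌈87.1/0.05⌉ = 1742.
Base layers: 3 × (29.4 + 3.66) → 99.18 s.
Normal layers: 1739 × (10.7 + 3.66) → 24972.04 s.
Sum: 99.18 + 24972.04 = 25071.22 s → 6.96 hours.

6.96 hours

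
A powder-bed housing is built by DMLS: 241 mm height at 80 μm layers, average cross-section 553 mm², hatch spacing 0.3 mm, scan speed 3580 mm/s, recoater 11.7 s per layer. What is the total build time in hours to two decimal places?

Layers = ⌈241/0.08⌉ = 3013.
Per-layer scan distance = 553 / 0.3, so 1843.3 mm.
Per-layer scan time: 1843.3 / 3580 → 0.5149 s.
Per-layer time = 0.5149 + 11.7 = 12.2149 s.
Total: 3013 × 12.2149 s = 36803.4937 s → 10.22 hours.

10.22 hours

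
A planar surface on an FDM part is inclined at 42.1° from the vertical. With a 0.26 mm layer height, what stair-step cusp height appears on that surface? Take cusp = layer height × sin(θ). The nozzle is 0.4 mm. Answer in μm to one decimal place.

Cusp = layer height × sin(42.1°) = 0.26 × 0.6704 = 0.174304 mm = 174.3 μm.

174.3 μm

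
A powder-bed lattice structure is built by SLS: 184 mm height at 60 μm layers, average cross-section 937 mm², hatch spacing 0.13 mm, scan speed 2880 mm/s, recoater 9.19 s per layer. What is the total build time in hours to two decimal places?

Layers = ⌈184/0.06⌉ = 3067.
Scan path per layer = 937 / 0.13 = 7207.7 mm.
Scan time per layer: 7207.7 / 2880 → 2.5027 s.
Layer cycle = 2.5027 + 9.19, so 11.6927 s.
Build time = 3067 × 11.6927 = 35861.5109 s = 9.96 hours.

9.96 hours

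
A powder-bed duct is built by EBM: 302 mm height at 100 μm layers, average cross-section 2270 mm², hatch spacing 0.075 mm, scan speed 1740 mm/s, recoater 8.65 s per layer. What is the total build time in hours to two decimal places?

Number of layers: 302 / 0.1 → 3020 (rounded up).
Scan path per layer = 2270 / 0.075 = 30266.7 mm.
Per-layer scan time: 30266.7 / 1740 → 17.3947 s.
Layer cycle = 17.3947 + 8.65, so 26.0447 s.
3020 layers × 26.0447 s/layer = 78654.994 s, i.e. 21.85 hours.

21.85 hours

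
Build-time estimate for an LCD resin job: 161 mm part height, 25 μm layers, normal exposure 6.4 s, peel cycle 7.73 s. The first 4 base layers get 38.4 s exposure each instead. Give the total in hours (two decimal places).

25.31 hours

Layers = ⌈161/0.025⌉ = 6440.
Burn-in layers: 4 × (38.4 + 7.73) → 184.52 s.
Regular layers = 6436 × (6.4 + 7.73), so 90940.68 s.
Sum: 184.52 + 90940.68 = 91125.2 s → 25.31 hours.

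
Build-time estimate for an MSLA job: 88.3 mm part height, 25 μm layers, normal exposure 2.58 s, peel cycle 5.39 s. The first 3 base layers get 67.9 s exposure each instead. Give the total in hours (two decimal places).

Layer count = ceil(88.3 / 0.025) = 3532.
Base layers: 3 × (67.9 + 5.39) → 219.87 s.
Normal layers = 3529 × (2.58 + 5.39), so 28126.13 s.
Total = 219.87 + 28126.13 = 28346 s = 7.87 hours.

7.87 hours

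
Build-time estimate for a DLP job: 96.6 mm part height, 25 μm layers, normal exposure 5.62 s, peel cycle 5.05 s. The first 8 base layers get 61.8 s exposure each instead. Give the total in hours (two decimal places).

11.58 hours

Layers = ⌈96.6/0.025⌉ = 3864.
Base layers: 8 × (61.8 + 5.05) → 534.8 s.
Normal layers: 3856 × (5.62 + 5.05) → 41143.52 s.
Sum: 534.8 + 41143.52 = 41678.32 s → 11.58 hours.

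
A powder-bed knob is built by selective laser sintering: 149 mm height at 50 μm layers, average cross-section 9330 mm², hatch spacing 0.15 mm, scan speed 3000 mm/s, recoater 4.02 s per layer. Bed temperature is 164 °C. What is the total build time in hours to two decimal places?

Layer count = ceil(149 / 0.05) = 2980.
Hatch length per layer: 9330 / 0.15 → 62200 mm.
Laser time per layer = 62200 / 3000 = 20.7333 s.
Per-layer time: 20.7333 + 4.02 → 24.7533 s.
Build time = 2980 × 24.7533 = 73764.834 s = 20.49 hours.

20.49 hours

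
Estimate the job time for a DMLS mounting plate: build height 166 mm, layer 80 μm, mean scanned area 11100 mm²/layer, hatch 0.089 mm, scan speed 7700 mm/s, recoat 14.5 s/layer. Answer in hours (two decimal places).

17.69 hours

Layers = ⌈166/0.08⌉ = 2075.
Hatch length per layer: 11100 / 0.089 → 124719.1 mm.
Laser time per layer = 124719.1 / 7700, so 16.1973 s.
Layer cycle = 16.1973 + 14.5, so 30.6973 s.
Total: 2075 × 30.6973 s = 63696.8975 s → 17.69 hours.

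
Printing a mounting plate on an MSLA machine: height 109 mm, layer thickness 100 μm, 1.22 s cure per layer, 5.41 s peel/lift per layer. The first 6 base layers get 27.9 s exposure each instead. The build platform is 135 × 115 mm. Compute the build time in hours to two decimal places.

2.05 hours

Layer count = ceil(109 / 0.1) = 1090.
Base layers = 6 × (27.9 + 5.41), so 199.86 s.
Remaining layers = 1084 × (1.22 + 5.41) = 7186.92 s.
Total = 199.86 + 7186.92 = 7386.78 s = 2.05 hours.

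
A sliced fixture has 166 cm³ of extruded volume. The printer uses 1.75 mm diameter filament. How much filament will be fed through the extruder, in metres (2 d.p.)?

69.01 m

A = π r² = π × 0.875² = 2.4053 mm².
L = 166000 mm³ / 2.4053 mm² = 69014.26 mm, i.e. 69.01 m.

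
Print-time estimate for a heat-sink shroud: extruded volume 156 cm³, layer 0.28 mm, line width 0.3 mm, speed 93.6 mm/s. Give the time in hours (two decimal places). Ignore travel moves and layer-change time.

Line area = 0.28 × 0.3 = 0.084 mm².
Toolpath length = 156 cm³ / 0.084 mm² = 156000 / 0.084 = 1857142.9 mm.
Print-move time = 1857142.9 / 93.6 = 19841.3 s.
That's 19841.3 s → 5.51 hours.

5.51 hours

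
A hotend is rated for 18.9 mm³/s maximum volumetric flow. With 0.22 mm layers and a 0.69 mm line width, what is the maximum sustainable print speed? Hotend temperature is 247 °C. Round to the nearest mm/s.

Extrusion cross-section: 0.22 × 0.69 → 0.1518 mm².
Max speed = 18.9 / 0.1518 = 124.51 ≈ 125 mm/s.

125 mm/s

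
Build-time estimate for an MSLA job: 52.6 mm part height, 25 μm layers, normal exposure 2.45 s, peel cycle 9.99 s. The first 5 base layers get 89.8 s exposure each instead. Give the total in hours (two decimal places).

Number of layers: 52.6 / 0.025 → 2104 (rounded up).
Burn-in layers = 5 × (89.8 + 9.99) = 498.95 s.
Regular layers = 2099 × (2.45 + 9.99) = 26111.56 s.
Total = 498.95 + 26111.56 = 26610.51 s = 7.39 hours.

7.39 hours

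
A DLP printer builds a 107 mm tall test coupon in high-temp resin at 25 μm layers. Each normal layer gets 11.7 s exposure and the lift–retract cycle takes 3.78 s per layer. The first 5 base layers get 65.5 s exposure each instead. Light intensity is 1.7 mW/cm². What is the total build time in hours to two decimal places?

18.48 hours

Layer count = ceil(107 / 0.025) = 4280.
Base layers: 5 × (65.5 + 3.78) → 346.4 s.
Normal layers: 4275 × (11.7 + 3.78) → 66177 s.
Sum: 346.4 + 66177 = 66523.4 s → 18.48 hours.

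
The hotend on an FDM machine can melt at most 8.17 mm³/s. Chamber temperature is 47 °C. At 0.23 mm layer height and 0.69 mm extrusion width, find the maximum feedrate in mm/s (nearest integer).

Extrusion cross-section: 0.23 × 0.69 → 0.1587 mm².
v_max = Q/A = 8.17/0.1587 = 51.48 mm/s → 51 mm/s.

51 mm/s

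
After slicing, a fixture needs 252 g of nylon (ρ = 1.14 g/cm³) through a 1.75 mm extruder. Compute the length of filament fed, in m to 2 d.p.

Extruded volume: 252/1.14 = 221.0526 cm³ (221052.6 mm³).
Filament cross-section = π × (1.75/2)² = 2.4053 mm².
Length = 221052.6 / 2.4053 = 91902.3 mm = 91.90 m.

91.90 m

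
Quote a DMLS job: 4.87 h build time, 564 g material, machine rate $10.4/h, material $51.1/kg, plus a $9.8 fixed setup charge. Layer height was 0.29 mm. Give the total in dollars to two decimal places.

Time charge = 10.4 × 4.87, so $50.648.
Feedstock cost = 51.1 × 564/1000, so $28.8204.
Total = 50.648 + 28.8204 + 9.8 = 89.2684 ≈ $89.27.

$89.27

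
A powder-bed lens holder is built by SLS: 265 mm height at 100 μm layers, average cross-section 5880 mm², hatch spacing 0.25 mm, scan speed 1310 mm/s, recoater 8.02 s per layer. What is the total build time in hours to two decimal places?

19.12 hours

Number of layers: 265 / 0.1 → 2650 (rounded up).
Per-layer scan distance = 5880 / 0.25, so 23520 mm.
Laser time per layer: 23520 / 1310 → 17.9542 s.
Time per layer = 17.9542 + 8.02 = 25.9742 s.
Total: 2650 × 25.9742 s = 68831.63 s → 19.12 hours.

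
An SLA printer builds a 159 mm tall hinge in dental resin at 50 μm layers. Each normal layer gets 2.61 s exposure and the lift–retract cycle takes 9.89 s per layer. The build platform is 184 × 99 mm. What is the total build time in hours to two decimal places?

Layers = ⌈159/0.05⌉ = 3180.
Per-layer time = 2.61 + 9.89 = 12.5 s.
Build time: 3180 × 12.5 s = 39750 s, i.e. 11.04 hours.

11.04 hours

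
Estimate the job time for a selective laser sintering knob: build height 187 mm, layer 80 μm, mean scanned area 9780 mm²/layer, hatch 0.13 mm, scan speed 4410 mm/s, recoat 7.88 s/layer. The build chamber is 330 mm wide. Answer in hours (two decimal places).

16.20 hours

Number of layers: 187 / 0.08 → 2338 (rounded up).
Scan path per layer = 9780 / 0.13, so 75230.8 mm.
Per-layer scan time = 75230.8 / 4410 = 17.0591 s.
Layer cycle = 17.0591 + 7.88 = 24.9391 s.
2338 layers × 24.9391 s/layer = 58307.6158 s, i.e. 16.20 hours.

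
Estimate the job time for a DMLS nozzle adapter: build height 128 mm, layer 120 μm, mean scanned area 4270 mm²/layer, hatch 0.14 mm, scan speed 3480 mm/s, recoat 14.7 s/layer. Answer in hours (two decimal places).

Layer count = ceil(128 / 0.12) = 1067.
Hatch length per layer: 4270 / 0.14 → 30500 mm.
Per-layer scan time = 30500 / 3480, so 8.7644 s.
Time per layer = 8.7644 + 14.7 = 23.4644 s.
1067 layers × 23.4644 s/layer = 25036.5148 s, i.e. 6.95 hours.

6.95 hours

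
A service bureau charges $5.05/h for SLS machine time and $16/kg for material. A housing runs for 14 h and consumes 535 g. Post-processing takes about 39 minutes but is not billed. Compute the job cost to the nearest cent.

Machine-time cost: 5.05 × 14 → $70.70.
Material charge: 16 × 535/1000 → $8.56.
Job cost: 70.70 + 8.56 = $79.26.

$79.26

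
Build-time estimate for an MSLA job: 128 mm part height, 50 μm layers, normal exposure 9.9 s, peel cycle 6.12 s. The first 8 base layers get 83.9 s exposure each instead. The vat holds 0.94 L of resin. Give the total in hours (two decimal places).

11.56 hours

Layer count = ceil(128 / 0.05) = 2560.
Base layers: 8 × (83.9 + 6.12) → 720.16 s.
Regular layers = 2552 × (9.9 + 6.12) = 40883.04 s.
Sum: 720.16 + 40883.04 = 41603.2 s → 11.56 hours.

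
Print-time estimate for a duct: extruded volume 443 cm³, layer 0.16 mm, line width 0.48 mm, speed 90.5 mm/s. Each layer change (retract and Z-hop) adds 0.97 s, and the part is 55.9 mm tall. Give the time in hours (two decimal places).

17.80 hours

Extrusion cross-section = 0.16 × 0.48, so 0.0768 mm².
Path length: 443000 mm³ / 0.0768 mm² → 5768229.2 mm.
Time extruding = 5768229.2 / 90.5, so 63737.3 s.
Layer count = ceil(55.9 / 0.16) = 350.
Layer-change overhead: 350 × 0.97 → 339.5 s.
Total = 63737.3 + 339.5 = 64076.8 s = 17.80 hours.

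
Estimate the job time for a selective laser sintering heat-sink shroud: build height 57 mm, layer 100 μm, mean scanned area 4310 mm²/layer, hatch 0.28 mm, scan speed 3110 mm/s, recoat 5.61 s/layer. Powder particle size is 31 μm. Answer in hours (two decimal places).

Layer count = ceil(57 / 0.1) = 570.
Scan path per layer = 4310 / 0.28, so 15392.9 mm.
Laser time per layer = 15392.9 / 3110, so 4.9495 s.
Time per layer = 4.9495 + 5.61, so 10.5595 s.
Total: 570 × 10.5595 s = 6018.915 s → 1.67 hours.

1.67 hours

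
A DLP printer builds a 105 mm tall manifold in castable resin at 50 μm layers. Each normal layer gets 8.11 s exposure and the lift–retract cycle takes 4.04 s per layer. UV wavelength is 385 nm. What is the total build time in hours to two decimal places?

7.09 hours

Number of layers: 105 / 0.05 → 2100 (rounded up).
Per-layer time = 8.11 + 4.04, so 12.15 s.
Total = 2100 × 12.15 = 25515 s = 7.09 hours.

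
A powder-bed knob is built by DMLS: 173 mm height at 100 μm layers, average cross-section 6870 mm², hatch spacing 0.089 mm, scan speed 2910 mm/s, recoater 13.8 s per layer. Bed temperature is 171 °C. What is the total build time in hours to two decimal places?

19.38 hours

Number of layers: 173 / 0.1 → 1730 (rounded up).
Scan path per layer = 6870 / 0.089 = 77191 mm.
Per-layer scan time: 77191 / 2910 → 26.5261 s.
Layer cycle = 26.5261 + 13.8, so 40.3261 s.
Total: 1730 × 40.3261 s = 69764.153 s → 19.38 hours.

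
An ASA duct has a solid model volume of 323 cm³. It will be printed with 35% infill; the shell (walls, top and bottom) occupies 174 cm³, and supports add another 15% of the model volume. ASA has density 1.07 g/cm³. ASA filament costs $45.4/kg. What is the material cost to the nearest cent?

Volume inside the shell: 323 − 174 → 149 cm³.
Infill deposited = 0.35 × 149, so 52.15 cm³.
Support: 0.15 × 323 → 48.45 cm³.
Total extruded = 174 + 52.15 + 48.45 = 274.6 cm³.
Mass = 274.6 × 1.07 = 293.822 g.
Cost = 293.822 g / 1000 × $45.4/kg = $13.34.

$13.34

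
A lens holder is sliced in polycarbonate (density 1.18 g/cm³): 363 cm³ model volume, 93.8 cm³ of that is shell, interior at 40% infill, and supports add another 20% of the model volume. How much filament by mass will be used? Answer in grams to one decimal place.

323.4 g

Infill region = 363 − 93.8, so 269.2 cm³.
Infill deposited = 0.40 × 269.2 = 107.68 cm³.
Support: 0.20 × 363 → 72.6 cm³.
Total printed volume = 93.8 + 107.68 + 72.6, so 274.08 cm³.
Mass = 274.08 × 1.18, so 323.4144 g.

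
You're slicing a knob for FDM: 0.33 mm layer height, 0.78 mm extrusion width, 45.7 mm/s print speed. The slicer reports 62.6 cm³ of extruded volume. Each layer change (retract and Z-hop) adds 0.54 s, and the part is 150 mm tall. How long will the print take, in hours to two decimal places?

1.55 hours

Line area = 0.33 × 0.78 = 0.2574 mm².
Total extruded path = 62600/0.2574 = 243201.2 mm.
Time extruding: 243201.2 / 45.7 → 5321.7 s.
Layer count = ceil(150 / 0.33) = 455.
Layer-change overhead = 455 × 0.54 = 245.7 s.
Altogether 5321.7 + 245.7 = 5567.4 s, i.e. 1.55 hours.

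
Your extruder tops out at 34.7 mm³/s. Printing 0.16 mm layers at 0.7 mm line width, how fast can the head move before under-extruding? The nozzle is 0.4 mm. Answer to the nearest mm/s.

310 mm/s

Extrusion cross-section: 0.16 × 0.7 → 0.112 mm².
v_max = Q/A = 34.7/0.112 = 309.82 mm/s → 310 mm/s.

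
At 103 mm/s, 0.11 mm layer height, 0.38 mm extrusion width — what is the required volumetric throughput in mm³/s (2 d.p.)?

4.31

Bead cross-section: 0.11 × 0.38 → 0.0418 mm².
Volumetric flow = 103 × 0.0418 = 4.31 mm³/s.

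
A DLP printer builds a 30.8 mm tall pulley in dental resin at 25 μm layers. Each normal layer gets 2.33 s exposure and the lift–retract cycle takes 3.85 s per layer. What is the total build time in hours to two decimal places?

2.11 hours

Layer count = ceil(30.8 / 0.025) = 1232.
Per-layer time = 2.33 + 3.85, so 6.18 s.
Total = 1232 × 6.18 = 7613.76 s = 2.11 hours.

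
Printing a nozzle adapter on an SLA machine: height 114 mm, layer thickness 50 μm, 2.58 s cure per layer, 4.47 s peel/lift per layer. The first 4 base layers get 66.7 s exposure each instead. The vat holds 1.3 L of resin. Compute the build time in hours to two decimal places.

4.54 hours

Layers = ⌈114/0.05⌉ = 2280.
Base layers = 4 × (66.7 + 4.47), so 284.68 s.
Regular layers: 2276 × (2.58 + 4.47) → 16045.8 s.
Sum: 284.68 + 16045.8 = 16330.48 s → 4.54 hours.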